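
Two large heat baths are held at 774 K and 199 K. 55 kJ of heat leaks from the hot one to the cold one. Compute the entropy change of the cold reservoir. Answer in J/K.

The cold reservoir gains heat Q, so ΔS_cold = +Q/T_C = 55000/199 = 276 J/K.

ΔS_cold = 276 J/K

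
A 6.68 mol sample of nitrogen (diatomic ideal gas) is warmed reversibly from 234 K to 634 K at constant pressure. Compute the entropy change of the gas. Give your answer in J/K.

At constant pressure, ΔS = nC_p ln(T₂/T₁) with C_p = 7R/2 = 29.1 J mol⁻¹ K⁻¹.
ΔS = 6.68 × 29.1 × ln(634/234) = 194 J/K.

ΔS = 194 J/K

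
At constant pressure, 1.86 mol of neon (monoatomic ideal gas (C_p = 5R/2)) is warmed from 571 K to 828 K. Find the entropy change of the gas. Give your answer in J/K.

ΔS = 14.4 J/K

At constant pressure, ΔS = nC_p ln(T₂/T₁) with C_p = 5R/2 = 20.79 J mol⁻¹ K⁻¹.
ΔS = 1.86 × 20.79 × ln(828/571) = 14.4 J/K.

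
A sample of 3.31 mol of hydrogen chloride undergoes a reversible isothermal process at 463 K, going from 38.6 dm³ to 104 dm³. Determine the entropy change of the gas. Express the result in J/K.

For an isothermal ideal gas ΔS_gas = nR ln(V₂/V₁) = 3.31 × 8.314 × ln(104/38.6) = 27.3 J/K.

ΔS_gas = 27.3 J/K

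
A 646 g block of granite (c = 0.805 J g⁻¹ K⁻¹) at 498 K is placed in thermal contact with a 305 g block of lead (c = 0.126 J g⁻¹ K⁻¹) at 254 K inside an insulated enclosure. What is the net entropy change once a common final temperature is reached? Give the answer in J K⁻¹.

Energy balance: T_f = (m₁c₁T₁ + m₂c₂T₂)/(m₁c₁ + m₂c₂) = 481.21 K.
ΔS₁ = m₁c₁ ln(T_f/T₁) = 520.03 × ln(481.21/498) = -17.84 J/K.
ΔS₂ = m₂c₂ ln(T_f/T₂) = 38.43 × ln(481.21/254) = 24.56 J/K.
ΔS_total = -17.84 + 24.56 = 6.72 J/K.

ΔS_total = 6.72 J/K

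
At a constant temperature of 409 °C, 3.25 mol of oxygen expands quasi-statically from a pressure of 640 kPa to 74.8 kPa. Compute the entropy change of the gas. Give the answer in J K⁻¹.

For an isothermal ideal gas ΔS_gas = nR ln(P₁/P₂) = 3.25 × 8.314 × ln(640/74.8) = 58 J/K.

ΔS_gas = 58 J/K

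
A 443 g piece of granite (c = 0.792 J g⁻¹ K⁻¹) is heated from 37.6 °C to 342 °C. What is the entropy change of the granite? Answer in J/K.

ΔS = 240 J/K

In kelvin: T₁ = 310.75 K, T₂ = 615.15 K. ΔS = ∫dQ_rev/T = m c ln(T₂/T₁) = 443 × 0.792 × ln(615.15/310.75) = 240 J/K.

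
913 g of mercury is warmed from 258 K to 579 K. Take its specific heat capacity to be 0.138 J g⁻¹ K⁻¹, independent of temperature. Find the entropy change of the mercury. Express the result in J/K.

ΔS = ∫dQ_rev/T = m c ln(T₂/T₁) = 913 × 0.138 × ln(579/258) = 102 J/K.

ΔS = 102 J/K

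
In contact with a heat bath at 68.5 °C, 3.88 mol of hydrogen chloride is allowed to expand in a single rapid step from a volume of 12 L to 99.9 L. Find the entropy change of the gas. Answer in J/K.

Entropy is a state function, so ΔS_gas depends only on the end states.
For an isothermal ideal gas ΔS_gas = nR ln(V₂/V₁) = 3.88 × 8.314 × ln(99.9/12) = 68.4 J/K.

ΔS_gas = 68.4 J/K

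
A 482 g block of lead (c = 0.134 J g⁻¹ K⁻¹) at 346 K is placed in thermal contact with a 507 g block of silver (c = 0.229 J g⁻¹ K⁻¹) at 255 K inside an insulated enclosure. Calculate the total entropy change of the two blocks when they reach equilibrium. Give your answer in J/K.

Energy balance: T_f = (m₁c₁T₁ + m₂c₂T₂)/(m₁c₁ + m₂c₂) = 287.53 K.
ΔS₁ = m₁c₁ ln(T_f/T₁) = 64.588 × ln(287.53/346) = -11.96 J/K.
ΔS₂ = m₂c₂ ln(T_f/T₂) = 116.103 × ln(287.53/255) = 13.94 J/K.
ΔS_total = -11.96 + 13.94 = 1.98 J/K.

ΔS_total = 1.98 J/K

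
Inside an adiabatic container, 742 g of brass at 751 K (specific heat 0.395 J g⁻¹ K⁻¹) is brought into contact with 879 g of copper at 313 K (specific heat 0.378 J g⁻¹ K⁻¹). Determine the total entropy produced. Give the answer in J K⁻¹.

Energy balance: T_f = (m₁c₁T₁ + m₂c₂T₂)/(m₁c₁ + m₂c₂) = 518.28 K.
ΔS₁ = m₁c₁ ln(T_f/T₁) = 293.09 × ln(518.28/751) = -108.7 J/K.
ΔS₂ = m₂c₂ ln(T_f/T₂) = 332.262 × ln(518.28/313) = 167.6 J/K.
ΔS_total = -108.7 + 167.6 = 58.9 J/K.

ΔS_total = 58.9 J/K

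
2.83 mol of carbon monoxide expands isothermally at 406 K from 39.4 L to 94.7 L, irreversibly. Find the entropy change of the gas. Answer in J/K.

ΔS_gas = 20.6 J/K

Entropy is a state function, so ΔS_gas depends only on the end states.
For an isothermal ideal gas ΔS_gas = nR ln(V₂/V₁) = 2.83 × 8.314 × ln(94.7/39.4) = 20.6 J/K.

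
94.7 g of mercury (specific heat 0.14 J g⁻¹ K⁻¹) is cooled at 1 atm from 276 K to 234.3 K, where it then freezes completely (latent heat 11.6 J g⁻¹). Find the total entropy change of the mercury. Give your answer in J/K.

ΔS = -6.86 J/K

Cooling step: ΔS₁ = m c ln(T_tr/T_i) = 94.7 × 0.14 × ln(234.3/276) = -2.172 J/K.
Phase change: ΔS₂ = −mL/T_tr = −94.7 × 11.6 / 234.3 = -4.689 J/K.
ΔS_total = (-2.172) + (-4.689) = -6.86 J/K.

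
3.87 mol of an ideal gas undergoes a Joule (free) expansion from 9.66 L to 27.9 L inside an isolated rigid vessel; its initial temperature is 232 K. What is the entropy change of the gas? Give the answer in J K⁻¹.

For an ideal gas in free expansion Q = 0 and W = 0, so T is unchanged.
Entropy is a state function; using a reversible isothermal path, ΔS_gas = nR ln(V₂/V₁) = 3.87 × 8.314 × ln(27.9/9.66) = 34.1 J/K.

ΔS_gas = 34.1 J/K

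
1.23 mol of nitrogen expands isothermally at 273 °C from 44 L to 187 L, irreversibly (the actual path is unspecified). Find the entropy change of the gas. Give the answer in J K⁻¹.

Entropy is a state function, so ΔS_gas depends only on the end states.
For an isothermal ideal gas ΔS_gas = nR ln(V₂/V₁) = 1.23 × 8.314 × ln(187/44) = 14.8 J/K.

ΔS_gas = 14.8 J/K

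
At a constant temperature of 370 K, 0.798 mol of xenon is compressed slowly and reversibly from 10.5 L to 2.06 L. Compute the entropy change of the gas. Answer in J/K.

For an isothermal ideal gas ΔS_gas = nR ln(V₂/V₁) = 0.798 × 8.314 × ln(2.06/10.5) = -10.8 J/K.

ΔS_gas = -10.8 J/K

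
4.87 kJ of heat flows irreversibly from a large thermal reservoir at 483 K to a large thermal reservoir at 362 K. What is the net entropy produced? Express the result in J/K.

ΔS_hot = −Q/T_H = −4870/483 = -10.08 J/K and ΔS_cold = +Q/T_C = 4870/362 = 13.45 J/K.
ΔS_total = -10.08 + 13.45 = 3.37 J/K, positive as the second law requires.

ΔS_total = 3.37 J/K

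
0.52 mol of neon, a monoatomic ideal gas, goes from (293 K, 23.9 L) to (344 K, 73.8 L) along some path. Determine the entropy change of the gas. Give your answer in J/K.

ΔS = 5.92 J/K

Entropy is a state function: ΔS = nC_V ln(T₂/T₁) + nR ln(V₂/V₁), with C_V = 3R/2 = 12.47 J mol⁻¹ K⁻¹ for a monoatomic ideal gas.
ΔS = 0.52 × [12.47 × ln(344/293) + 8.314 × ln(73.8/23.9)] = 5.92 J/K.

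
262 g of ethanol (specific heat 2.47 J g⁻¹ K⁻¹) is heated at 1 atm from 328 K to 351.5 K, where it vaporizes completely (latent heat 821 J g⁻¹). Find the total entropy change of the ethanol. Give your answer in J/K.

ΔS = 657 J/K

Warming step: ΔS₁ = m c ln(T_tr/T_i) = 262 × 2.47 × ln(351.5/328) = 44.78 J/K.
Phase change: ΔS₂ = +mL/T_tr = 262 × 821 / 351.5 = 612 J/K.
ΔS_total = (44.78) + (612) = 657 J/K.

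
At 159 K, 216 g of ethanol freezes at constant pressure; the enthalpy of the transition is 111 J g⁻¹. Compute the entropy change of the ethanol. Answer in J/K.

ΔS = -151 J/K

Heat released by the substance: Q = −mL = −216 × 111 = −23976 J.
At constant T, ΔS = Q_rev/T = −23976 / 159 = -151 J/K.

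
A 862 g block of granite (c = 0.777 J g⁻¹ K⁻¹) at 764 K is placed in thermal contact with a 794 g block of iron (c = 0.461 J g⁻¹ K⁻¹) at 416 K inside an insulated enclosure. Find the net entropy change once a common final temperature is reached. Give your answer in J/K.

ΔS_total = 40.7 J/K

Energy balance: T_f = (m₁c₁T₁ + m₂c₂T₂)/(m₁c₁ + m₂c₂) = 641.02 K.
ΔS₁ = m₁c₁ ln(T_f/T₁) = 669.774 × ln(641.02/764) = -117.55 J/K.
ΔS₂ = m₂c₂ ln(T_f/T₂) = 366.034 × ln(641.02/416) = 158.27 J/K.
ΔS_total = -117.55 + 158.27 = 40.7 J/K.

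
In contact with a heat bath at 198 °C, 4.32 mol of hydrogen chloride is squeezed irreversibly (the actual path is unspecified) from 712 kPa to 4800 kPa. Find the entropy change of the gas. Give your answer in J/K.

Entropy is a state function, so ΔS_gas depends only on the end states.
For an isothermal ideal gas ΔS_gas = nR ln(P₁/P₂) = 4.32 × 8.314 × ln(712/4800) = -68.5 J/K.

ΔS_gas = -68.5 J/K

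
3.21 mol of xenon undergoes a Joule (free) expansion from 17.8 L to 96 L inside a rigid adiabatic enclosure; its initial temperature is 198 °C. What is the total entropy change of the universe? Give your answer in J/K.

ΔS_universe = 45 J/K

For an ideal gas in free expansion Q = 0 and W = 0, so T is unchanged.
Entropy is a state function; using a reversible isothermal path, ΔS_gas = nR ln(V₂/V₁) = 3.21 × 8.314 × ln(96/17.8) = 45 J/K.
The insulated surroundings exchange no heat, so ΔS_surr = 0 and ΔS_universe = ΔS_gas.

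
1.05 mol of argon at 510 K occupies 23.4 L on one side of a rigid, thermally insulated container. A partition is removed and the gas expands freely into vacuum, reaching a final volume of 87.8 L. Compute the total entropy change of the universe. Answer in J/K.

ΔS_universe = 11.5 J/K

For an ideal gas in free expansion Q = 0 and W = 0, so T is unchanged.
Entropy is a state function; using a reversible isothermal path, ΔS_gas = nR ln(V₂/V₁) = 1.05 × 8.314 × ln(87.8/23.4) = 11.5 J/K.
The insulated surroundings exchange no heat, so ΔS_surr = 0 and ΔS_universe = ΔS_gas.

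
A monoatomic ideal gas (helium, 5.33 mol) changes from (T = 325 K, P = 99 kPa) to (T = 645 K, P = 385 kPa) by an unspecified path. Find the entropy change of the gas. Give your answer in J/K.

ΔS = 15.8 J/K

ΔS = nC_p ln(T₂/T₁) − nR ln(P₂/P₁), with C_p = 5R/2 = 20.79 J mol⁻¹ K⁻¹ for a monoatomic ideal gas.
ΔS = 5.33 × [20.79 × ln(645/325) − 8.314 × ln(385/99)] = 15.8 J/K.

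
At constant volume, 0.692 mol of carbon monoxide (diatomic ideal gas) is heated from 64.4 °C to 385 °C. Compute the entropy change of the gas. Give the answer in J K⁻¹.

ΔS = 9.6 J/K

In kelvin: T₁ = 337.55 K, T₂ = 658.15 K. At constant volume, ΔS = nC_V ln(T₂/T₁) with C_V = 5R/2 = 20.79 J mol⁻¹ K⁻¹.
ΔS = 0.692 × 20.79 × ln(658.15/337.55) = 9.6 J/K.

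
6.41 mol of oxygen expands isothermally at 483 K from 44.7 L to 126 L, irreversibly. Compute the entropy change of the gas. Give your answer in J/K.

ΔS_gas = 55.2 J/K

Entropy is a state function, so ΔS_gas depends only on the end states.
For an isothermal ideal gas ΔS_gas = nR ln(V₂/V₁) = 6.41 × 8.314 × ln(126/44.7) = 55.2 J/K.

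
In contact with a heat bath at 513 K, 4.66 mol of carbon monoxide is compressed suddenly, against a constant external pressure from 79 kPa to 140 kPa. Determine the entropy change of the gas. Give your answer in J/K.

ΔS_gas = -22.2 J/K

Entropy is a state function, so ΔS_gas depends only on the end states.
For an isothermal ideal gas ΔS_gas = nR ln(P₁/P₂) = 4.66 × 8.314 × ln(79/140) = -22.2 J/K.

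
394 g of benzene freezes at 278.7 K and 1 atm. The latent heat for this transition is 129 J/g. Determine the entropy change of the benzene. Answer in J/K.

ΔS = -182 J/K

Heat released by the substance: Q = −mL = −394 × 129 = −50826 J.
At constant T, ΔS = Q_rev/T = −50826 / 278.7 = -182 J/K.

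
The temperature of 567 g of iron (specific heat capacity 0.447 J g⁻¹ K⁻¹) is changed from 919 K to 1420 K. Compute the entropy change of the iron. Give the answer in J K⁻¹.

ΔS = ∫dQ_rev/T = m c ln(T₂/T₁) = 567 × 0.447 × ln(1420/919) = 110 J/K.

ΔS = 110 J/K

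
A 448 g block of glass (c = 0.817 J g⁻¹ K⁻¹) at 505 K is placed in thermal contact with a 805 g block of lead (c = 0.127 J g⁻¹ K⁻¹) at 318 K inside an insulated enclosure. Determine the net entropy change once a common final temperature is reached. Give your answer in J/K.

ΔS_total = 7.81 J/K

Energy balance: T_f = (m₁c₁T₁ + m₂c₂T₂)/(m₁c₁ + m₂c₂) = 464.17 K.
ΔS₁ = m₁c₁ ln(T_f/T₁) = 366.016 × ln(464.17/505) = -30.86 J/K.
ΔS₂ = m₂c₂ ln(T_f/T₂) = 102.235 × ln(464.17/318) = 38.67 J/K.
ΔS_total = -30.86 + 38.67 = 7.81 J/K.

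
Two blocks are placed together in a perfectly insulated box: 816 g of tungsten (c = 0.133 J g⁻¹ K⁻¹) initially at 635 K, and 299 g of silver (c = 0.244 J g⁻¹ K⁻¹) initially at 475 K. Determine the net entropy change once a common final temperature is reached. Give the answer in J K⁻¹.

ΔS_total = 1.8 J/K

Energy balance: T_f = (m₁c₁T₁ + m₂c₂T₂)/(m₁c₁ + m₂c₂) = 570.68 K.
ΔS₁ = m₁c₁ ln(T_f/T₁) = 108.528 × ln(570.68/635) = -11.59 J/K.
ΔS₂ = m₂c₂ ln(T_f/T₂) = 72.956 × ln(570.68/475) = 13.39 J/K.
ΔS_total = -11.59 + 13.39 = 1.8 J/K.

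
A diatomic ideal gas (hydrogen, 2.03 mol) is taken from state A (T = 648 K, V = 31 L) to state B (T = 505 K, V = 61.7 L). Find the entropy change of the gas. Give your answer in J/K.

Entropy is a state function: ΔS = nC_V ln(T₂/T₁) + nR ln(V₂/V₁), with C_V = 5R/2 = 20.79 J mol⁻¹ K⁻¹ for a diatomic ideal gas.
ΔS = 2.03 × [20.79 × ln(505/648) + 8.314 × ln(61.7/31)] = 1.1 J/K.

ΔS = 1.1 J/K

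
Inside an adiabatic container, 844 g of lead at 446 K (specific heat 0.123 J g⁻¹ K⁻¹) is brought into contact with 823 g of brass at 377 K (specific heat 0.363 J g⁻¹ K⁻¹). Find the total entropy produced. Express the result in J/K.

Energy balance: T_f = (m₁c₁T₁ + m₂c₂T₂)/(m₁c₁ + m₂c₂) = 394.79 K.
ΔS₁ = m₁c₁ ln(T_f/T₁) = 103.812 × ln(394.79/446) = -12.66 J/K.
ΔS₂ = m₂c₂ ln(T_f/T₂) = 298.749 × ln(394.79/377) = 13.78 J/K.
ΔS_total = -12.66 + 13.78 = 1.12 J/K.

ΔS_total = 1.12 J/K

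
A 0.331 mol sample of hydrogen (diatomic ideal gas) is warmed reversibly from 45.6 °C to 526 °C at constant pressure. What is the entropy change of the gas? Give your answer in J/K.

ΔS = 8.85 J/K

In kelvin: T₁ = 318.75 K, T₂ = 799.15 K. At constant pressure, ΔS = nC_p ln(T₂/T₁) with C_p = 7R/2 = 29.1 J mol⁻¹ K⁻¹.
ΔS = 0.331 × 29.1 × ln(799.15/318.75) = 8.85 J/K.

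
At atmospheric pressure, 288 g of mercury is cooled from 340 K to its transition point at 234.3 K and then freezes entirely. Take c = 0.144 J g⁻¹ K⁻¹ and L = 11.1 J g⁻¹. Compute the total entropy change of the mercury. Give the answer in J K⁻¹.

ΔS = -29.1 J/K

Cooling step: ΔS₁ = m c ln(T_tr/T_i) = 288 × 0.144 × ln(234.3/340) = -15.44 J/K.
Phase change: ΔS₂ = −mL/T_tr = −288 × 11.1 / 234.3 = -13.64 J/K.
ΔS_total = (-15.44) + (-13.64) = -29.1 J/K.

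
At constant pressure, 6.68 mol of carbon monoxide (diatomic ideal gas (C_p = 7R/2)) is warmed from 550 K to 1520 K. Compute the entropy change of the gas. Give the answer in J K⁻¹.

At constant pressure, ΔS = nC_p ln(T₂/T₁) with C_p = 7R/2 = 29.1 J mol⁻¹ K⁻¹.
ΔS = 6.68 × 29.1 × ln(1520/550) = 198 J/K.

ΔS = 198 J/K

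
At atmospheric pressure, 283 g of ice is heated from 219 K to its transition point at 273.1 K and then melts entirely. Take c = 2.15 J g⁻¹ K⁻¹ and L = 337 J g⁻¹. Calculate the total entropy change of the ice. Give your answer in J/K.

Warming step: ΔS₁ = m c ln(T_tr/T_i) = 283 × 2.15 × ln(273.1/219) = 134.3 J/K.
Phase change: ΔS₂ = +mL/T_tr = 283 × 337 / 273.1 = 349.2 J/K.
ΔS_total = (134.3) + (349.2) = 484 J/K.

ΔS = 484 J/K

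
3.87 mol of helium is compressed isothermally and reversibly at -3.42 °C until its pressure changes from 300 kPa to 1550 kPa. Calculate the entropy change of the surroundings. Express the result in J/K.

For an isothermal ideal gas ΔS_gas = nR ln(P₁/P₂) = 3.87 × 8.314 × ln(300/1550) = -52.8 J/K.
The process is reversible, so ΔS_surr = −ΔS_gas = 52.8 J/K and ΔS_universe = 0.

ΔS_surr = 52.8 J/K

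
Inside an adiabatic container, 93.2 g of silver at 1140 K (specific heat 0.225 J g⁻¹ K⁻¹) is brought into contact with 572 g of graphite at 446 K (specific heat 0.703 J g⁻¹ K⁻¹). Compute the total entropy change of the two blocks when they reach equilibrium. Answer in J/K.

Energy balance: T_f = (m₁c₁T₁ + m₂c₂T₂)/(m₁c₁ + m₂c₂) = 480.4 K.
ΔS₁ = m₁c₁ ln(T_f/T₁) = 20.97 × ln(480.4/1140) = -18.12 J/K.
ΔS₂ = m₂c₂ ln(T_f/T₂) = 402.116 × ln(480.4/446) = 29.88 J/K.
ΔS_total = -18.12 + 29.88 = 11.8 J/K.

ΔS_total = 11.8 J/K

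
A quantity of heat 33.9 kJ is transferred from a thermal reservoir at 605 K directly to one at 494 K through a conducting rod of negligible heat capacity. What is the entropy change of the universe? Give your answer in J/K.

ΔS_hot = −Q/T_H = −33900/605 = -56.03 J/K and ΔS_cold = +Q/T_C = 33900/494 = 68.62 J/K.
ΔS_total = -56.03 + 68.62 = 12.6 J/K, positive as the second law requires.

ΔS_total = 12.6 J/K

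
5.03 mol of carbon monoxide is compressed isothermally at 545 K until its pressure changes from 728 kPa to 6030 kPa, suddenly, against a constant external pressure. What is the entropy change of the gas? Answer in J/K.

Entropy is a state function, so ΔS_gas depends only on the end states.
For an isothermal ideal gas ΔS_gas = nR ln(P₁/P₂) = 5.03 × 8.314 × ln(728/6030) = -88.4 J/K.

ΔS_gas = -88.4 J/K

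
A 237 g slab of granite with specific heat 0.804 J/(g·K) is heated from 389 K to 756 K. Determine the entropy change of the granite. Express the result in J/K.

ΔS = 127 J/K

ΔS = ∫dQ_rev/T = m c ln(T₂/T₁) = 237 × 0.804 × ln(756/389) = 127 J/K.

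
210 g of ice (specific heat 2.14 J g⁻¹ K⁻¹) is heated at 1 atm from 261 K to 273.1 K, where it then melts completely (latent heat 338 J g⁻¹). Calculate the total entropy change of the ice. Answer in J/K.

Warming step: ΔS₁ = m c ln(T_tr/T_i) = 210 × 2.14 × ln(273.1/261) = 20.37 J/K.
Phase change: ΔS₂ = +mL/T_tr = 210 × 338 / 273.1 = 259.9 J/K.
ΔS_total = (20.37) + (259.9) = 280 J/K.

ΔS = 280 J/K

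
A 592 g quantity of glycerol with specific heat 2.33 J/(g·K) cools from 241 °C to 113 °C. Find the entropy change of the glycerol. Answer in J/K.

ΔS = -395 J/K

In kelvin: T₁ = 514.15 K, T₂ = 386.15 K. ΔS = ∫dQ_rev/T = m c ln(T₂/T₁) = 592 × 2.33 × ln(386.15/514.15) = -395 J/K.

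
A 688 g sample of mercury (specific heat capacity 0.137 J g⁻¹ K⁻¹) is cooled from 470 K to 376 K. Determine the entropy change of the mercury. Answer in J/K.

ΔS = ∫dQ_rev/T = m c ln(T₂/T₁) = 688 × 0.137 × ln(376/470) = -21 J/K.

ΔS = -21 J/K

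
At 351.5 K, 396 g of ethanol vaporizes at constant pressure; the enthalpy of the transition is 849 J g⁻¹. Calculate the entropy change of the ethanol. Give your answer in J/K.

Heat absorbed by the substance: Q = mL = 396 × 849 = 336204 J.
At constant T, ΔS = Q_rev/T = 336204 / 351.5 = 956 J/K.

ΔS = 956 J/K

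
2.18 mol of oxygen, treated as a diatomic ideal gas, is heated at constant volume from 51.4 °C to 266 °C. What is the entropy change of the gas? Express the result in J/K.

ΔS = 23 J/K

In kelvin: T₁ = 324.55 K, T₂ = 539.15 K. At constant volume, ΔS = nC_V ln(T₂/T₁) with C_V = 5R/2 = 20.79 J mol⁻¹ K⁻¹.
ΔS = 2.18 × 20.79 × ln(539.15/324.55) = 23 J/K.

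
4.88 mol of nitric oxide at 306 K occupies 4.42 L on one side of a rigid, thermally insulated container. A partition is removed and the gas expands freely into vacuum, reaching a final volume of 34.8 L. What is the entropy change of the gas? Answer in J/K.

ΔS_gas = 83.7 J/K

For an ideal gas in free expansion Q = 0 and W = 0, so T is unchanged.
Entropy is a state function; using a reversible isothermal path, ΔS_gas = nR ln(V₂/V₁) = 4.88 × 8.314 × ln(34.8/4.42) = 83.7 J/K.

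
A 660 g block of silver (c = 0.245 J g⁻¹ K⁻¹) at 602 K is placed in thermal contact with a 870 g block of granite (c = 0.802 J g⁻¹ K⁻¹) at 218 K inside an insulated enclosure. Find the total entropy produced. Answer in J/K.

ΔS_total = 81.8 J/K

Energy balance: T_f = (m₁c₁T₁ + m₂c₂T₂)/(m₁c₁ + m₂c₂) = 290.25 K.
ΔS₁ = m₁c₁ ln(T_f/T₁) = 161.7 × ln(290.25/602) = -117.96 J/K.
ΔS₂ = m₂c₂ ln(T_f/T₂) = 697.74 × ln(290.25/218) = 199.72 J/K.
ΔS_total = -117.96 + 199.72 = 81.8 J/K.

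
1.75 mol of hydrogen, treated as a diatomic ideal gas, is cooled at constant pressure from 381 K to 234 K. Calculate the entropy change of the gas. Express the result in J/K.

ΔS = -24.8 J/K

At constant pressure, ΔS = nC_p ln(T₂/T₁) with C_p = 7R/2 = 29.1 J mol⁻¹ K⁻¹.
ΔS = 1.75 × 29.1 × ln(234/381) = -24.8 J/K.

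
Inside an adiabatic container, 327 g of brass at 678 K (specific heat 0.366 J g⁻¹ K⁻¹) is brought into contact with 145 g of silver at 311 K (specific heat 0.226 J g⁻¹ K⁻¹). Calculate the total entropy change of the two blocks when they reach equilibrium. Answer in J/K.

ΔS_total = 6.68 J/K

Energy balance: T_f = (m₁c₁T₁ + m₂c₂T₂)/(m₁c₁ + m₂c₂) = 599.11 K.
ΔS₁ = m₁c₁ ln(T_f/T₁) = 119.682 × ln(599.11/678) = -14.804 J/K.
ΔS₂ = m₂c₂ ln(T_f/T₂) = 32.77 × ln(599.11/311) = 21.486 J/K.
ΔS_total = -14.804 + 21.486 = 6.68 J/K.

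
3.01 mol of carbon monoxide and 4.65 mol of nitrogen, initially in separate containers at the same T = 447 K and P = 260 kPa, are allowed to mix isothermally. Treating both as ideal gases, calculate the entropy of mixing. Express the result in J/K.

Mole fractions: x_A = 3.01/7.66 = 0.393, x_B = 0.607.
ΔS_mix = −R(n_A ln x_A + n_B ln x_B) = −8.314 × (3.01 ln 0.393 + 4.65 ln 0.607) = 42.7 J/K.

ΔS_mix = 42.7 J/K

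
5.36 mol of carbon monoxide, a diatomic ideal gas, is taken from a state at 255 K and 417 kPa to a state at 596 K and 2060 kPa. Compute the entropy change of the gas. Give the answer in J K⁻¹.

ΔS = nC_p ln(T₂/T₁) − nR ln(P₂/P₁), with C_p = 7R/2 = 29.1 J mol⁻¹ K⁻¹ for a diatomic ideal gas.
ΔS = 5.36 × [29.1 × ln(596/255) − 8.314 × ln(2060/417)] = 61.2 J/K.

ΔS = 61.2 J/K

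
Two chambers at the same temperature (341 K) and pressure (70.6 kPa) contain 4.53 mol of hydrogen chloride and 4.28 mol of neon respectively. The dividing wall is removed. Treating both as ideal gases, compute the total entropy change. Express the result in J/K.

ΔS_mix = 50.7 J/K

Mole fractions: x_A = 4.53/8.81 = 0.514, x_B = 0.486.
ΔS_mix = −R(n_A ln x_A + n_B ln x_B) = −8.314 × (4.53 ln 0.514 + 4.28 ln 0.486) = 50.7 J/K.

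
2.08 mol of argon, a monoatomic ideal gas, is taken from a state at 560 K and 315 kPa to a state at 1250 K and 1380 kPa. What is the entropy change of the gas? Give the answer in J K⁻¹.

ΔS = 9.17 J/K

ΔS = nC_p ln(T₂/T₁) − nR ln(P₂/P₁), with C_p = 5R/2 = 20.79 J mol⁻¹ K⁻¹ for a monoatomic ideal gas.
ΔS = 2.08 × [20.79 × ln(1250/560) − 8.314 × ln(1380/315)] = 9.17 J/K.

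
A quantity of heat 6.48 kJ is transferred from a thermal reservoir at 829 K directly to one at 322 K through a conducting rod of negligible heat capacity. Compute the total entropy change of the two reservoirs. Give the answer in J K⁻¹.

ΔS_total = 12.3 J/K

ΔS_hot = −Q/T_H = −6480/829 = -7.817 J/K and ΔS_cold = +Q/T_C = 6480/322 = 20.12 J/K.
ΔS_total = -7.817 + 20.12 = 12.3 J/K, positive as the second law requires.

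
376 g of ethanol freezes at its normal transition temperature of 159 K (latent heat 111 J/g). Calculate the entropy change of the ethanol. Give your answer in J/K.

Heat released by the substance: Q = −mL = −376 × 111 = −41736 J.
At constant T, ΔS = Q_rev/T = −41736 / 159 = -262 J/K.

ΔS = -262 J/K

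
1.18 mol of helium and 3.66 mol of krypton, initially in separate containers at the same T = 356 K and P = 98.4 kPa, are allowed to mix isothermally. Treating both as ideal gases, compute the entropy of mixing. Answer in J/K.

Mole fractions: x_A = 1.18/4.84 = 0.244, x_B = 0.756.
ΔS_mix = −R(n_A ln x_A + n_B ln x_B) = −8.314 × (1.18 ln 0.244 + 3.66 ln 0.756) = 22.4 J/K.

ΔS_mix = 22.4 J/K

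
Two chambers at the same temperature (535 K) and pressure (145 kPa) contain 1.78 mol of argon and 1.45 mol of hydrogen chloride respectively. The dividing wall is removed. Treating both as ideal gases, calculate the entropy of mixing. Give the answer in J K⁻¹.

Mole fractions: x_A = 1.78/3.23 = 0.551, x_B = 0.449.
ΔS_mix = −R(n_A ln x_A + n_B ln x_B) = −8.314 × (1.78 ln 0.551 + 1.45 ln 0.449) = 18.5 J/K.

ΔS_mix = 18.5 J/K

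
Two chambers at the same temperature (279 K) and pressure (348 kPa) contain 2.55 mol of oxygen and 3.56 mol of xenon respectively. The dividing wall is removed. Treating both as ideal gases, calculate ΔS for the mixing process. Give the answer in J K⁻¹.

ΔS_mix = 34.5 J/K

Mole fractions: x_A = 2.55/6.11 = 0.417, x_B = 0.583.
ΔS_mix = −R(n_A ln x_A + n_B ln x_B) = −8.314 × (2.55 ln 0.417 + 3.56 ln 0.583) = 34.5 J/K.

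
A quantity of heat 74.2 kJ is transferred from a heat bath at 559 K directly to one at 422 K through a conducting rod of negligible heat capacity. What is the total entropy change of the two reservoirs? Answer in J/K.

ΔS_total = 43.1 J/K

ΔS_hot = −Q/T_H = −74200/559 = -132.7 J/K and ΔS_cold = +Q/T_C = 74200/422 = 175.8 J/K.
ΔS_total = -132.7 + 175.8 = 43.1 J/K, positive as the second law requires.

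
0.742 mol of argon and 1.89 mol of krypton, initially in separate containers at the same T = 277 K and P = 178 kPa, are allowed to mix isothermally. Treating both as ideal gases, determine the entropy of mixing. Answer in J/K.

ΔS_mix = 13 J/K

Mole fractions: x_A = 0.742/2.63 = 0.282, x_B = 0.718.
ΔS_mix = −R(n_A ln x_A + n_B ln x_B) = −8.314 × (0.742 ln 0.282 + 1.89 ln 0.718) = 13 J/K.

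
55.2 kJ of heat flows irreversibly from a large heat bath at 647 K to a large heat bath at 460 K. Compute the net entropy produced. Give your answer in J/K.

ΔS_hot = −Q/T_H = −55200/647 = -85.32 J/K and ΔS_cold = +Q/T_C = 55200/460 = 120 J/K.
ΔS_total = -85.32 + 120 = 34.7 J/K, positive as the second law requires.

ΔS_total = 34.7 J/K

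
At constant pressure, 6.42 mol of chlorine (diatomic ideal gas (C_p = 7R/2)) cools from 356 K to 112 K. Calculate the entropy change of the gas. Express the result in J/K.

ΔS = -216 J/K

At constant pressure, ΔS = nC_p ln(T₂/T₁) with C_p = 7R/2 = 29.1 J mol⁻¹ K⁻¹.
ΔS = 6.42 × 29.1 × ln(112/356) = -216 J/K.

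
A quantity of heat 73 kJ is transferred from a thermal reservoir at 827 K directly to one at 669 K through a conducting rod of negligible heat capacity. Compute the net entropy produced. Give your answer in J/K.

ΔS_total = 20.8 J/K

ΔS_hot = −Q/T_H = −73000/827 = -88.27 J/K and ΔS_cold = +Q/T_C = 73000/669 = 109.1 J/K.
ΔS_total = -88.27 + 109.1 = 20.8 J/K, positive as the second law requires.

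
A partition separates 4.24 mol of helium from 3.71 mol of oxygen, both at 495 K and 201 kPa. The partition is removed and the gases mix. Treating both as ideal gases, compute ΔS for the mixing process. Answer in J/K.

Mole fractions: x_A = 4.24/7.95 = 0.533, x_B = 0.467.
ΔS_mix = −R(n_A ln x_A + n_B ln x_B) = −8.314 × (4.24 ln 0.533 + 3.71 ln 0.467) = 45.7 J/K.

ΔS_mix = 45.7 J/K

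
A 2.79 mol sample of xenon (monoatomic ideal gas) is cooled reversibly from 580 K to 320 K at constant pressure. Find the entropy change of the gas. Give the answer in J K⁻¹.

At constant pressure, ΔS = nC_p ln(T₂/T₁) with C_p = 5R/2 = 20.79 J mol⁻¹ K⁻¹.
ΔS = 2.79 × 20.79 × ln(320/580) = -34.5 J/K.

ΔS = -34.5 J/K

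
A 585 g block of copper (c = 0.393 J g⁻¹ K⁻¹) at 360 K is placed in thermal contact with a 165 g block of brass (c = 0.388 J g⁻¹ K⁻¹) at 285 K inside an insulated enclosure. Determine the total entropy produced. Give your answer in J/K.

ΔS_total = 1.31 J/K

Energy balance: T_f = (m₁c₁T₁ + m₂c₂T₂)/(m₁c₁ + m₂c₂) = 343.66 K.
ΔS₁ = m₁c₁ ln(T_f/T₁) = 229.905 × ln(343.66/360) = -10.677 J/K.
ΔS₂ = m₂c₂ ln(T_f/T₂) = 64.02 × ln(343.66/285) = 11.983 J/K.
ΔS_total = -10.677 + 11.983 = 1.31 J/K.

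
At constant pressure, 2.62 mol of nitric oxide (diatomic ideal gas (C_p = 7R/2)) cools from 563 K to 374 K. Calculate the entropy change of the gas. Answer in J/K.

At constant pressure, ΔS = nC_p ln(T₂/T₁) with C_p = 7R/2 = 29.1 J mol⁻¹ K⁻¹.
ΔS = 2.62 × 29.1 × ln(374/563) = -31.2 J/K.

ΔS = -31.2 J/K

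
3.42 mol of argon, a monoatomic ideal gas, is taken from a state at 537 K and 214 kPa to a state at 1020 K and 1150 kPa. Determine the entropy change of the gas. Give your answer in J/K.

ΔS = nC_p ln(T₂/T₁) − nR ln(P₂/P₁), with C_p = 5R/2 = 20.79 J mol⁻¹ K⁻¹ for a monoatomic ideal gas.
ΔS = 3.42 × [20.79 × ln(1020/537) − 8.314 × ln(1150/214)] = -2.21 J/K.

ΔS = -2.21 J/K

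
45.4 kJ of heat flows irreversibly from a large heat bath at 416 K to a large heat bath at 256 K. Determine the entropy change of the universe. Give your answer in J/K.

ΔS_total = 68.2 J/K

ΔS_hot = −Q/T_H = −45400/416 = -109.1 J/K and ΔS_cold = +Q/T_C = 45400/256 = 177.3 J/K.
ΔS_total = -109.1 + 177.3 = 68.2 J/K, positive as the second law requires.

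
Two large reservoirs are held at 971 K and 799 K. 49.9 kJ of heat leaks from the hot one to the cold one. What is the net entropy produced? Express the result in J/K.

ΔS_hot = −Q/T_H = −49900/971 = -51.39 J/K and ΔS_cold = +Q/T_C = 49900/799 = 62.45 J/K.
ΔS_total = -51.39 + 62.45 = 11.1 J/K, positive as the second law requires.

ΔS_total = 11.1 J/K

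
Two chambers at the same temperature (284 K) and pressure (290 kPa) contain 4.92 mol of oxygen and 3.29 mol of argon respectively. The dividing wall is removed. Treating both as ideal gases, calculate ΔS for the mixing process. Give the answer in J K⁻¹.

ΔS_mix = 46 J/K

Mole fractions: x_A = 4.92/8.21 = 0.599, x_B = 0.401.
ΔS_mix = −R(n_A ln x_A + n_B ln x_B) = −8.314 × (4.92 ln 0.599 + 3.29 ln 0.401) = 46 J/K.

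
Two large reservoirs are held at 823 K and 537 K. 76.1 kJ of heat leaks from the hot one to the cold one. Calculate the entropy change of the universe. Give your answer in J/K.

ΔS_hot = −Q/T_H = −76100/823 = -92.47 J/K and ΔS_cold = +Q/T_C = 76100/537 = 141.7 J/K.
ΔS_total = -92.47 + 141.7 = 49.2 J/K, positive as the second law requires.

ΔS_total = 49.2 J/K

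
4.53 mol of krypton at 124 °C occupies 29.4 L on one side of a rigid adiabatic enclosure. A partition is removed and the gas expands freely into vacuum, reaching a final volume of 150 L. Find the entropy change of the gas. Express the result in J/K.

ΔS_gas = 61.4 J/K

For an ideal gas in free expansion Q = 0 and W = 0, so T is unchanged.
Entropy is a state function; using a reversible isothermal path, ΔS_gas = nR ln(V₂/V₁) = 4.53 × 8.314 × ln(150/29.4) = 61.4 J/K.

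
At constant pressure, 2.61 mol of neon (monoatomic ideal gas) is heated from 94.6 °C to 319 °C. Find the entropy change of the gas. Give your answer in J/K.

In kelvin: T₁ = 367.75 K, T₂ = 592.15 K. At constant pressure, ΔS = nC_p ln(T₂/T₁) with C_p = 5R/2 = 20.79 J mol⁻¹ K⁻¹.
ΔS = 2.61 × 20.79 × ln(592.15/367.75) = 25.8 J/K.

ΔS = 25.8 J/K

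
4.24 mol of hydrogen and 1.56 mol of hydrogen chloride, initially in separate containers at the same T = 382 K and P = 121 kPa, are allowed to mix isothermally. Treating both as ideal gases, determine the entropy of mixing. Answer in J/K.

Mole fractions: x_A = 4.24/5.8 = 0.731, x_B = 0.269.
ΔS_mix = −R(n_A ln x_A + n_B ln x_B) = −8.314 × (4.24 ln 0.731 + 1.56 ln 0.269) = 28.1 J/K.

ΔS_mix = 28.1 J/K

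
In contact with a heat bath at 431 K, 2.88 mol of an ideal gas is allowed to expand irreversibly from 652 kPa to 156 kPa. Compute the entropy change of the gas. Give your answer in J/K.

Entropy is a state function, so ΔS_gas depends only on the end states.
For an isothermal ideal gas ΔS_gas = nR ln(P₁/P₂) = 2.88 × 8.314 × ln(652/156) = 34.2 J/K.

ΔS_gas = 34.2 J/K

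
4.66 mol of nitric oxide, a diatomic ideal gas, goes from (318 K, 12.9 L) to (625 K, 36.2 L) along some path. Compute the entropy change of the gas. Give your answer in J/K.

Entropy is a state function: ΔS = nC_V ln(T₂/T₁) + nR ln(V₂/V₁), with C_V = 5R/2 = 20.79 J mol⁻¹ K⁻¹ for a diatomic ideal gas.
ΔS = 4.66 × [20.79 × ln(625/318) + 8.314 × ln(36.2/12.9)] = 105 J/K.

ΔS = 105 J/K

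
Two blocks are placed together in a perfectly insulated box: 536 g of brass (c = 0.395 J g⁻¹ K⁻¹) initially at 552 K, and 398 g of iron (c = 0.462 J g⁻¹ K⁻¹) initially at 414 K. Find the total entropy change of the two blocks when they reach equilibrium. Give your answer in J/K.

ΔS_total = 4.03 J/K

Energy balance: T_f = (m₁c₁T₁ + m₂c₂T₂)/(m₁c₁ + m₂c₂) = 487.86 K.
ΔS₁ = m₁c₁ ln(T_f/T₁) = 211.72 × ln(487.86/552) = -26.15 J/K.
ΔS₂ = m₂c₂ ln(T_f/T₂) = 183.876 × ln(487.86/414) = 30.18 J/K.
ΔS_total = -26.15 + 30.18 = 4.03 J/K.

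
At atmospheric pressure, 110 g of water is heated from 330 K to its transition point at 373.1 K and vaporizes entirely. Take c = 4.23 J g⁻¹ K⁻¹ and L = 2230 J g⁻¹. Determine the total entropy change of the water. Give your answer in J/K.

Warming step: ΔS₁ = m c ln(T_tr/T_i) = 110 × 4.23 × ln(373.1/330) = 57.12 J/K.
Phase change: ΔS₂ = +mL/T_tr = 110 × 2230 / 373.1 = 657.5 J/K.
ΔS_total = (57.12) + (657.5) = 715 J/K.

ΔS = 715 J/K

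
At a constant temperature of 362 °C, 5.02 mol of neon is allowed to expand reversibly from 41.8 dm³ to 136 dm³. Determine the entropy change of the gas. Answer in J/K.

ΔS_gas = 49.2 J/K

For an isothermal ideal gas ΔS_gas = nR ln(V₂/V₁) = 5.02 × 8.314 × ln(136/41.8) = 49.2 J/K.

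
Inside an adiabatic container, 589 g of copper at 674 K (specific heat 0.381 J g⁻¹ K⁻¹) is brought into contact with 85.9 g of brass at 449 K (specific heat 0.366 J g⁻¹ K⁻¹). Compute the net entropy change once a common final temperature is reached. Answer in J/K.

ΔS_total = 2.05 J/K

Energy balance: T_f = (m₁c₁T₁ + m₂c₂T₂)/(m₁c₁ + m₂c₂) = 646.35 K.
ΔS₁ = m₁c₁ ln(T_f/T₁) = 224.409 × ln(646.35/674) = -9.4 J/K.
ΔS₂ = m₂c₂ ln(T_f/T₂) = 31.4394 × ln(646.35/449) = 11.45 J/K.
ΔS_total = -9.4 + 11.45 = 2.05 J/K.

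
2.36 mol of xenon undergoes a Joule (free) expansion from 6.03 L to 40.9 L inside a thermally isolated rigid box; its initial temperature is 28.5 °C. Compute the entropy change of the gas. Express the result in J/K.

ΔS_gas = 37.6 J/K

No heat is exchanged and no work is done, so the ideal-gas temperature stays constant.
Entropy is a state function; using a reversible isothermal path, ΔS_gas = nR ln(V₂/V₁) = 2.36 × 8.314 × ln(40.9/6.03) = 37.6 J/K.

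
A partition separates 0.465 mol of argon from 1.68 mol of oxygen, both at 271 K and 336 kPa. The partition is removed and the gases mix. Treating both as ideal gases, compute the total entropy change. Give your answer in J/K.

Mole fractions: x_A = 0.465/2.15 = 0.217, x_B = 0.783.
ΔS_mix = −R(n_A ln x_A + n_B ln x_B) = −8.314 × (0.465 ln 0.217 + 1.68 ln 0.783) = 9.32 J/K.

ΔS_mix = 9.32 J/K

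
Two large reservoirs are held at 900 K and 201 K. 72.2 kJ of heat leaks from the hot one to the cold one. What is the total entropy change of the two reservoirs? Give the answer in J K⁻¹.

ΔS_hot = −Q/T_H = −72200/900 = -80.22 J/K and ΔS_cold = +Q/T_C = 72200/201 = 359.2 J/K.
ΔS_total = -80.22 + 359.2 = 279 J/K, positive as the second law requires.

ΔS_total = 279 J/K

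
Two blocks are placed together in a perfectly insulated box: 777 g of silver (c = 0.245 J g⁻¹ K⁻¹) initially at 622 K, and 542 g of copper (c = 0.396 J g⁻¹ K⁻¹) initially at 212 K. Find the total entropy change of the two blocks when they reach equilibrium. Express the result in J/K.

Energy balance: T_f = (m₁c₁T₁ + m₂c₂T₂)/(m₁c₁ + m₂c₂) = 404.72 K.
ΔS₁ = m₁c₁ ln(T_f/T₁) = 190.365 × ln(404.72/622) = -81.81 J/K.
ΔS₂ = m₂c₂ ln(T_f/T₂) = 214.632 × ln(404.72/212) = 138.8 J/K.
ΔS_total = -81.81 + 138.8 = 57 J/K.

ΔS_total = 57 J/K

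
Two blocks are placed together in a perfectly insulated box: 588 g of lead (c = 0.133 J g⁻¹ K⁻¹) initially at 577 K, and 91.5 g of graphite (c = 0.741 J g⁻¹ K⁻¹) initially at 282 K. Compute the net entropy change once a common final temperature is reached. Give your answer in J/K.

ΔS_total = 8.97 J/K

Energy balance: T_f = (m₁c₁T₁ + m₂c₂T₂)/(m₁c₁ + m₂c₂) = 440.01 K.
ΔS₁ = m₁c₁ ln(T_f/T₁) = 78.204 × ln(440.01/577) = -21.197 J/K.
ΔS₂ = m₂c₂ ln(T_f/T₂) = 67.8015 × ln(440.01/282) = 30.164 J/K.
ΔS_total = -21.197 + 30.164 = 8.97 J/K.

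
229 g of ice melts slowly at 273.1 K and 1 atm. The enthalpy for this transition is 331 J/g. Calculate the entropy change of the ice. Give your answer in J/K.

Heat absorbed by the substance: Q = mL = 229 × 331 = 75799 J.
At constant T, ΔS = Q_rev/T = 75799 / 273.1 = 278 J/K.

ΔS = 278 J/K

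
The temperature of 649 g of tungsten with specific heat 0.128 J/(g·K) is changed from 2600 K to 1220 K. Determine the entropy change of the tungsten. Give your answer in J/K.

ΔS = ∫dQ_rev/T = m c ln(T₂/T₁) = 649 × 0.128 × ln(1220/2600) = -62.9 J/K.

ΔS = -62.9 J/K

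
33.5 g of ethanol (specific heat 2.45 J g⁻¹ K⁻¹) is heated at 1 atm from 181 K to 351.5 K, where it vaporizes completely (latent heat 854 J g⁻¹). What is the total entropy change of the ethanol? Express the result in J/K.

ΔS = 136 J/K

Warming step: ΔS₁ = m c ln(T_tr/T_i) = 33.5 × 2.45 × ln(351.5/181) = 54.47 J/K.
Phase change: ΔS₂ = +mL/T_tr = 33.5 × 854 / 351.5 = 81.39 J/K.
ΔS_total = (54.47) + (81.39) = 136 J/K.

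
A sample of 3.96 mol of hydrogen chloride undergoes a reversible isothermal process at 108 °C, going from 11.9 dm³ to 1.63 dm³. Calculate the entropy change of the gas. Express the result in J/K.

For an isothermal ideal gas ΔS_gas = nR ln(V₂/V₁) = 3.96 × 8.314 × ln(1.63/11.9) = -65.5 J/K.

ΔS_gas = -65.5 J/K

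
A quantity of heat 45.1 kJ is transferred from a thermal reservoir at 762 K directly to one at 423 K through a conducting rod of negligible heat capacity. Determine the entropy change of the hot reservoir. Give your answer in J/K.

ΔS_hot = -59.2 J/K

The hot reservoir loses heat Q, so ΔS_hot = −Q/T_H = −45100/762 = -59.2 J/K.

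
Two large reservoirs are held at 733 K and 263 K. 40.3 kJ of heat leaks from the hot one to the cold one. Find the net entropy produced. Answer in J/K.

ΔS_total = 98.3 J/K

ΔS_hot = −Q/T_H = −40300/733 = -54.9795 J/K and ΔS_cold = +Q/T_C = 40300/263 = 153.232 J/K.
ΔS_total = -54.9795 + 153.232 = 98.3 J/K, positive as the second law requires.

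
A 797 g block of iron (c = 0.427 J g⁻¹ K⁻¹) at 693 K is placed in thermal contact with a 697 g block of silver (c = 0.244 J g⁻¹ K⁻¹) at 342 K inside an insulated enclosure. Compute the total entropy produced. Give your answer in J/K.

Energy balance: T_f = (m₁c₁T₁ + m₂c₂T₂)/(m₁c₁ + m₂c₂) = 576.04 K.
ΔS₁ = m₁c₁ ln(T_f/T₁) = 340.319 × ln(576.04/693) = -62.91 J/K.
ΔS₂ = m₂c₂ ln(T_f/T₂) = 170.068 × ln(576.04/342) = 88.67 J/K.
ΔS_total = -62.91 + 88.67 = 25.8 J/K.

ΔS_total = 25.8 J/K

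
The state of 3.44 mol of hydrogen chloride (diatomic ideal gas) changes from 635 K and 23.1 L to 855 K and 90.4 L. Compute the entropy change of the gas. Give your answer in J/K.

Entropy is a state function: ΔS = nC_V ln(T₂/T₁) + nR ln(V₂/V₁), with C_V = 5R/2 = 20.79 J mol⁻¹ K⁻¹ for a diatomic ideal gas.
ΔS = 3.44 × [20.79 × ln(855/635) + 8.314 × ln(90.4/23.1)] = 60.3 J/K.

ΔS = 60.3 J/K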